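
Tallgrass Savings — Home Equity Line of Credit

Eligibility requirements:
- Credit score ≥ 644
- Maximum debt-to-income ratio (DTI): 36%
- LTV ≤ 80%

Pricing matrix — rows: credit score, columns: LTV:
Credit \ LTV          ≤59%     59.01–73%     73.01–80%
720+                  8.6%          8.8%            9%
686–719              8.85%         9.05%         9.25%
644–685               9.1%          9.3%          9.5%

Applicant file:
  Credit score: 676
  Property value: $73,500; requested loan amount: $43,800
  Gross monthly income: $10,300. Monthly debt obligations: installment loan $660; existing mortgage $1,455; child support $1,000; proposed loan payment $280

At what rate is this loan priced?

Credit score 676 ≥ 644; Total monthly debts = (660 + 1,455 + 1,000 + 280) = 3,395. DTI: 3,395 ÷ 10,300 = 33%, within the 36% cap
Loan-to-value = 43,800/73,500 = 59.6% — pass (80% max)
Row: 676 falls in 644–685. Column: 59.6% falls in 59.01–73%. Rate = 9.3%.

9.3%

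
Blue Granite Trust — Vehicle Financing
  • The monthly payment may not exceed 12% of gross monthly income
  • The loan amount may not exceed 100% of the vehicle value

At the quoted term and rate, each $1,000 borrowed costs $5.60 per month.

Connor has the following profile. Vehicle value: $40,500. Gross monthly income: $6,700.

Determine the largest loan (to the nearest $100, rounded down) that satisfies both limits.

$40,500

Payment cap: 12% × $6,700 = $804/month.
At $5.60 per $1,000, that supports 804/5.60 × 1,000 ≈ $143,571 → $143,500.
LTV cap: 100% × $40,500 = $40,500 → $40,500.
Binding constraint: loan-to-value.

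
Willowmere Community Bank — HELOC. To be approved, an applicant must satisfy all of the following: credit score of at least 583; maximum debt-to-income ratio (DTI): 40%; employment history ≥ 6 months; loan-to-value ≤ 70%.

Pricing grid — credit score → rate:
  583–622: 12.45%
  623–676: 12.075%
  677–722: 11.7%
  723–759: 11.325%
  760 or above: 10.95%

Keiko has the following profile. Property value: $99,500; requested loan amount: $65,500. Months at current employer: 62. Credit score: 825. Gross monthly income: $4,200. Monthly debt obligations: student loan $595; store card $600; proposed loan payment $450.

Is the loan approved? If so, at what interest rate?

Approved at 10.95%

Credit score 825 ≥ 583 (meets minimum)
LTV = 65,500/99,500 = 65.8% ≤ 70%
Total monthly debts = (595 + 600 + 450) = 1,645. Debt-to-income = 1,645/4,200 = 39.2% — meets 40% limit
Employment 62 ≥ 6 months
All requirements met. Score 825 falls in the 760 or above tier → 10.95%.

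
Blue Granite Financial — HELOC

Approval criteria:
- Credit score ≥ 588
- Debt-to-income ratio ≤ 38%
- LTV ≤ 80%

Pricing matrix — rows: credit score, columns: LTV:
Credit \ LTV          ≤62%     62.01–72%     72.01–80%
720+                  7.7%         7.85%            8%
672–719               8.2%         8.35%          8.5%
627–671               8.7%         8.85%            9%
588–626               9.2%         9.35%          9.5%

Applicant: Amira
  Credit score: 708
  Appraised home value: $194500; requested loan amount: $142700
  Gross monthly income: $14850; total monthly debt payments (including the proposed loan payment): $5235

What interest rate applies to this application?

8.5%

Credit score 708 ≥ 588; DTI: 5,235 ÷ 14,850 = 35.3%, within the 38% cap
Loan-to-value = 142,700/194,500 = 73.4% — pass (80% max)
Row: 708 falls in 672–719. Column: 73.4% falls in 72.01–80%. Rate = 8.5%.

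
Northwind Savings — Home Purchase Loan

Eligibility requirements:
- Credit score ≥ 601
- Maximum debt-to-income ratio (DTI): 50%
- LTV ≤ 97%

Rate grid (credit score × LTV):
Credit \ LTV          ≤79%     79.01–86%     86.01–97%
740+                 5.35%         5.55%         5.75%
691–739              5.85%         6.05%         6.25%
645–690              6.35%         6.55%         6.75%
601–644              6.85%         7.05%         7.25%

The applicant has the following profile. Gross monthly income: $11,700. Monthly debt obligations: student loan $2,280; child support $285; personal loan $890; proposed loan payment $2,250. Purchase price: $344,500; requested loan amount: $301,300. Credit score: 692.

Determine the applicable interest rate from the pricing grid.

6.25%

Credit score 692 ≥ 601; Total monthly debts = (2,280 + 285 + 890 + 2,250) = 5,705. DTI = 5,705/11,700 = 48.8% ≤ 50%
LTV: 301,300 ÷ 344,500 = 87.5%, within 97% cap
Credit 692 → row 691–739; LTV 87.5% → column 86.01–97%. Grid cell → 6.25%.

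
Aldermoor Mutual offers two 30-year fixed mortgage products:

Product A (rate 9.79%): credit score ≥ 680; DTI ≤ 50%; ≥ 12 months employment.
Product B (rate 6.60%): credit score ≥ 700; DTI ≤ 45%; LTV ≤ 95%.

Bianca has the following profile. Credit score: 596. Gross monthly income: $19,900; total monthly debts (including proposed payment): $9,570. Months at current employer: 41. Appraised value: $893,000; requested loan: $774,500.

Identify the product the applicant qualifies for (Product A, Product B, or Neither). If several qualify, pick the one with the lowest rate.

DTI = 9,570/19,900 = 48.1%.
LTV = 774,500/893,000 = 86.7%.
Product A: score 596 < 680; DTI 48.1% ≤ 50%; employment 41 ≥ 12 mo → does not qualify.
Product B: score 596 < 700; DTI 48.1% > 45%; LTV 86.7% ≤ 95% → does not qualify.

Neither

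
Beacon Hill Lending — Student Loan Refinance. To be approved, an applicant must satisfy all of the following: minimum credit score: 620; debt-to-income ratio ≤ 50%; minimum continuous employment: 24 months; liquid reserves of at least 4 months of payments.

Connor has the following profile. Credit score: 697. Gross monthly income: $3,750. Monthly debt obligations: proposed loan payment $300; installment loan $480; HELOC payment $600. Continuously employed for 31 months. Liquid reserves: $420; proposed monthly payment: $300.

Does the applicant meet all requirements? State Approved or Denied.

Credit score 697 ≥ 620 (meets)
Total monthly debts = (300 + 480 + 600) = 1,380. DTI = 1,380/3,750 = 36.8% ≤ 50%
Employment 31 ≥ 24 months
Reserves: 420 ÷ 300 = 1.4 months (below 4-month minimum)
Fails on reserves.

Denied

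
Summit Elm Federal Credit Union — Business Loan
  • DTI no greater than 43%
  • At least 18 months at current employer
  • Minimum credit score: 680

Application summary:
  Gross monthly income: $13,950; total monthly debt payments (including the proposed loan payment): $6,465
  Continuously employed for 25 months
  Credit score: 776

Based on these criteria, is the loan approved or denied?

Denied

DTI: 6,465 ÷ 13,950 = 46.3%, exceeds the 43% cap
Employment 25 ≥ 18 months
Credit score 776 ≥ 680 (meets)
Fails on DTI.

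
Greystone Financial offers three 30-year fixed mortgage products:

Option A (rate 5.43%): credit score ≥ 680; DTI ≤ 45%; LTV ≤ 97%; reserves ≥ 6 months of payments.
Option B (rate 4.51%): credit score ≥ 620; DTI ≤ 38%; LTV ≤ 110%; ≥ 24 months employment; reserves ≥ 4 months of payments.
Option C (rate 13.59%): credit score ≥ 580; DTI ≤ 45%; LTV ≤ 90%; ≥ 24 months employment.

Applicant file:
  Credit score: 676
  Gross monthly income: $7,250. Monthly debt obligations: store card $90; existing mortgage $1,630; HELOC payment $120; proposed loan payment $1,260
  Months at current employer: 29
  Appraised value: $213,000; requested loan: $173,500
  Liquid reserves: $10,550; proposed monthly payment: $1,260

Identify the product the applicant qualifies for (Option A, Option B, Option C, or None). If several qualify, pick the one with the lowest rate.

Option C

Total debts = (90 + 1,630 + 120 + 1,260) = 3,100; DTI = 3,100/7,250 = 42.8%.
LTV = 173,500/213,000 = 81.5%.
Reserves = 10,550/1,260 = 8.4 months.
Option A: score 676 < 680; DTI 42.8% ≤ 45%; LTV 81.5% ≤ 97%; reserves 8.4 ≥ 6 mo → does not qualify.
Option B: score 676 ≥ 620; DTI 42.8% > 38%; LTV 81.5% ≤ 110%; employment 29 ≥ 24 mo; reserves 8.4 ≥ 4 mo → does not qualify.
Option C: score 676 ≥ 580; DTI 42.8% ≤ 45%; LTV 81.5% ≤ 90%; employment 29 ≥ 24 mo → qualifies.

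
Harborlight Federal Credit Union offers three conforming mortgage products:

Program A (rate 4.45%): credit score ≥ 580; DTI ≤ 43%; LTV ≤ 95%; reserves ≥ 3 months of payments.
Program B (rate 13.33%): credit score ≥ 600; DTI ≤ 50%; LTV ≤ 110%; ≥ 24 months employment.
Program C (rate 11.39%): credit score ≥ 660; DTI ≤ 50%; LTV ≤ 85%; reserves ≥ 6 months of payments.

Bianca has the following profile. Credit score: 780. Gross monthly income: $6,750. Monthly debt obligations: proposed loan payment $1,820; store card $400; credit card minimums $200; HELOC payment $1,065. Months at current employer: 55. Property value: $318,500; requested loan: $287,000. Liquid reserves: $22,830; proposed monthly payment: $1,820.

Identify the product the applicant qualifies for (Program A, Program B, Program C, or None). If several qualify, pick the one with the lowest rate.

None

Total debts = (1,820 + 400 + 200 + 1,065) = 3,485; DTI = 3,485/6,750 = 51.6%.
LTV = 287,000/318,500 = 90.1%.
Reserves = 22,830/1,820 = 12.5 months.
Program A: score 780 ≥ 580; DTI 51.6% > 43%; LTV 90.1% ≤ 95%; reserves 12.5 ≥ 3 mo → does not qualify.
Program B: score 780 ≥ 600; DTI 51.6% > 50%; LTV 90.1% ≤ 110%; employment 55 ≥ 24 mo → does not qualify.
Program C: score 780 ≥ 660; DTI 51.6% > 50%; LTV 90.1% > 85%; reserves 12.5 ≥ 6 mo → does not qualify.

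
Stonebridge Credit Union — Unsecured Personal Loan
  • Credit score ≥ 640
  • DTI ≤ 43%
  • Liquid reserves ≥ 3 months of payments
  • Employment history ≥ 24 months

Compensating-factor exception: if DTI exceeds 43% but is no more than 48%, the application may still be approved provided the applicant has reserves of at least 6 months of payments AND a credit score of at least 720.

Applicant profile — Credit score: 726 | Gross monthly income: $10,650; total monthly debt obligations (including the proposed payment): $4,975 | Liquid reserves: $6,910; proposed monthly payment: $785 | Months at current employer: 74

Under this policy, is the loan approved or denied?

Credit score 726 ≥ 640 (meets base)
DTI: 4,975 ÷ 10,650 = 46.7%, over the 43% base limit.
Reserves: 6,910 ÷ 785 = 8.8 months (meets 3-month minimum)
Employment 74 ≥ 24 months
DTI 46.7% is within the 43%–48% exception band; checking compensating factors.
Reserves 8.8 ≥ 6 months; credit score 726 ≥ 720.
Both override conditions satisfied; DTI exception granted.

Approved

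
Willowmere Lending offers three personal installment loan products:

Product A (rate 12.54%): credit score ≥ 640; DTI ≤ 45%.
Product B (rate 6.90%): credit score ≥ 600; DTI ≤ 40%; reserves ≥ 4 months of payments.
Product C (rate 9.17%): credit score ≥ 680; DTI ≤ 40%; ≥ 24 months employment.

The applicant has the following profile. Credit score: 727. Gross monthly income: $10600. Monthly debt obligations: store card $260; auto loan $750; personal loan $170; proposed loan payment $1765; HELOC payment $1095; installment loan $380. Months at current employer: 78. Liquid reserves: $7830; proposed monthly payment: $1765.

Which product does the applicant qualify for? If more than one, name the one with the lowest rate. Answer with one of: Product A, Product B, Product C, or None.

Total debts = (260 + 750 + 170 + 1,765 + 1,095 + 380) = 4,420; DTI = 4,420/10,600 = 41.7%.
Reserves = 7,830/1,765 = 4.4 months.
Product A: score 727 ≥ 640; DTI 41.7% ≤ 45% → qualifies.
Product B: score 727 ≥ 600; DTI 41.7% > 40%; reserves 4.4 ≥ 4 mo → does not qualify.
Product C: score 727 ≥ 680; DTI 41.7% > 40%; employment 78 ≥ 24 mo → does not qualify.

Product A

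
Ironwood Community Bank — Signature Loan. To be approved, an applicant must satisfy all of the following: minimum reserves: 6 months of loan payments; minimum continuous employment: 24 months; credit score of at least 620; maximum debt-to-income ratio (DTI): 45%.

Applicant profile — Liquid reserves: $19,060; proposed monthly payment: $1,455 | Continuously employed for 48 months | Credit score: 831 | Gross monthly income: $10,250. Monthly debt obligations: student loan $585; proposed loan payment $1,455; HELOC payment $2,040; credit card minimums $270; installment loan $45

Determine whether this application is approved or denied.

Approved

Reserves = 19,060/1,455 = 13.1 months ≥ 6
Employment 48 ≥ 24 months
Credit score 831 ≥ 620 (meets)
Total monthly debts = (585 + 1,455 + 2,040 + 270 + 45) = 4,395. DTI = 4,395/10,250 = 42.9% ≤ 45%
All criteria satisfied.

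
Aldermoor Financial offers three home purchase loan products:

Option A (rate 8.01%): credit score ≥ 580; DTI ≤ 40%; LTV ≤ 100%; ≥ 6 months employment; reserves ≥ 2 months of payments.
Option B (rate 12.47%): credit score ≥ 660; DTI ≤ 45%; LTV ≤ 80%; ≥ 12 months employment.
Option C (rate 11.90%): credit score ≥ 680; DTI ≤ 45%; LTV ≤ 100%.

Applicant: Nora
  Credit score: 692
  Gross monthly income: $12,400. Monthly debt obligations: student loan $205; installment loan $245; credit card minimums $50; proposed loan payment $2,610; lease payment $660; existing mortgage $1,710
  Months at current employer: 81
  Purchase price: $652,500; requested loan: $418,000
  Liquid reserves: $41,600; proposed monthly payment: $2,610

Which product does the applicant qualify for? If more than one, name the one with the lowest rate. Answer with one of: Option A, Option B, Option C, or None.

Option C

Total debts = (205 + 245 + 50 + 2,610 + 660 + 1,710) = 5,480; DTI = 5,480/12,400 = 44.2%.
LTV = 418,000/652,500 = 64.1%.
Reserves = 41,600/2,610 = 15.9 months.
Option A: score 692 ≥ 580; DTI 44.2% > 40%; LTV 64.1% ≤ 100%; employment 81 ≥ 6 mo; reserves 15.9 ≥ 2 mo → does not qualify.
Option B: score 692 ≥ 660; DTI 44.2% ≤ 45%; LTV 64.1% ≤ 80%; employment 81 ≥ 12 mo → qualifies.
Option C: score 692 ≥ 680; DTI 44.2% ≤ 45%; LTV 64.1% ≤ 100% → qualifies.
Qualifying: Option B, Option C. Lowest rate is 11.90% → Option C.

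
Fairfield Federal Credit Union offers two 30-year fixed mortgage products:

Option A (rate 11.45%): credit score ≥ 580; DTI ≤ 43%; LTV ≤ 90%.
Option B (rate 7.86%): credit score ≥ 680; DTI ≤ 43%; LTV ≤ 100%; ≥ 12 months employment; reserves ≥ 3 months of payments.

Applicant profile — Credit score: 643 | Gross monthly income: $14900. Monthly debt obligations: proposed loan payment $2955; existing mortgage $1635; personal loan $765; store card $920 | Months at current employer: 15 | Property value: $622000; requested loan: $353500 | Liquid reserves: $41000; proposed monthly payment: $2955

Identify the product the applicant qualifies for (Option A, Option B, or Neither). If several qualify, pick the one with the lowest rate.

Option A

Total debts = (2,955 + 1,635 + 765 + 920) = 6,275; DTI = 6,275/14,900 = 42.1%.
LTV = 353,500/622,000 = 56.8%.
Reserves = 41,000/2,955 = 13.9 months.
Option A: score 643 ≥ 580; DTI 42.1% ≤ 43%; LTV 56.8% ≤ 90% → qualifies.
Option B: score 643 < 680; DTI 42.1% ≤ 43%; LTV 56.8% ≤ 100%; employment 15 ≥ 12 mo; reserves 13.9 ≥ 3 mo → does not qualify.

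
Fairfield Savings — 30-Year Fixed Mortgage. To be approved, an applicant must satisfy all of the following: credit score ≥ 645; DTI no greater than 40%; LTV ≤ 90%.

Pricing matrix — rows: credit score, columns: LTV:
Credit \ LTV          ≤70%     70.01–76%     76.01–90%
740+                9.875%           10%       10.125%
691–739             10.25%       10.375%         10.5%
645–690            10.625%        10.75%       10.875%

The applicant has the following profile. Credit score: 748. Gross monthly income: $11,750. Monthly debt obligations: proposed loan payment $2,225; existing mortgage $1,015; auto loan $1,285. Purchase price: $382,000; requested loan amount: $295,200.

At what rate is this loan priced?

10.125%

Credit score 748 ≥ 645; Total monthly debts = (2,225 + 1,015 + 1,285) = 4,525. DTI: 4,525 ÷ 11,750 = 38.5%, within the 40% cap
LTV: 295,200 ÷ 382,000 = 77.3%, within 90% cap
Row: 748 falls in 740+. Column: 77.3% falls in 76.01–90%. Rate = 10.125%.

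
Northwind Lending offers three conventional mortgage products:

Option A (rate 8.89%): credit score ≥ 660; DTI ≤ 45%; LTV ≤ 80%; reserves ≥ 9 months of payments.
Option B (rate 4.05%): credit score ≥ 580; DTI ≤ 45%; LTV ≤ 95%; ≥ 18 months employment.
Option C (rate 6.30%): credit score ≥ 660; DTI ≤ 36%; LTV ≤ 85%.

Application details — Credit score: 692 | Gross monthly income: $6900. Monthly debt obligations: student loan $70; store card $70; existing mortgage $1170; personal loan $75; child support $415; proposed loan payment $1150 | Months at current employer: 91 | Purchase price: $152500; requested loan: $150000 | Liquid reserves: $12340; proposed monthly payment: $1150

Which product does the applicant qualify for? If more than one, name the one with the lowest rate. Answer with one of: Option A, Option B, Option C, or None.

None

Total debts = (70 + 70 + 1,170 + 75 + 415 + 1,150) = 2,950; DTI = 2,950/6,900 = 42.8%.
LTV = 150,000/152,500 = 98.4%.
Reserves = 12,340/1,150 = 10.7 months.
Option A: score 692 ≥ 660; DTI 42.8% ≤ 45%; LTV 98.4% > 80%; reserves 10.7 ≥ 9 mo → does not qualify.
Option B: score 692 ≥ 580; DTI 42.8% ≤ 45%; LTV 98.4% > 95%; employment 91 ≥ 18 mo → does not qualify.
Option C: score 692 ≥ 660; DTI 42.8% > 36%; LTV 98.4% > 85% → does not qualify.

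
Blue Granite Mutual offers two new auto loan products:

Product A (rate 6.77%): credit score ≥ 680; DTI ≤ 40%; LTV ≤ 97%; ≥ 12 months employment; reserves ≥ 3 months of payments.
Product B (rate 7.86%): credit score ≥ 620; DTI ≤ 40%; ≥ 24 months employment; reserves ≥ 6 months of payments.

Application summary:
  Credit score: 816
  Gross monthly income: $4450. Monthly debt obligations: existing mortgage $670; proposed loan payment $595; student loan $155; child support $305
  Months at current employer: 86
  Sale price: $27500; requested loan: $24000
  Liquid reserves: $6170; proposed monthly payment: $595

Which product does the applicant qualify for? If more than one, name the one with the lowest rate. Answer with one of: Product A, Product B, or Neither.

Product A

Total debts = (670 + 595 + 155 + 305) = 1,725; DTI = 1,725/4,450 = 38.8%.
LTV = 24,000/27,500 = 87.3%.
Reserves = 6,170/595 = 10.4 months.
Product A: score 816 ≥ 680; DTI 38.8% ≤ 40%; LTV 87.3% ≤ 97%; employment 86 ≥ 12 mo; reserves 10.4 ≥ 3 mo → qualifies.
Product B: score 816 ≥ 620; DTI 38.8% ≤ 40%; employment 86 ≥ 24 mo; reserves 10.4 ≥ 6 mo → qualifies.
Qualifying: Product A, Product B. Lowest rate is 6.77% → Product A.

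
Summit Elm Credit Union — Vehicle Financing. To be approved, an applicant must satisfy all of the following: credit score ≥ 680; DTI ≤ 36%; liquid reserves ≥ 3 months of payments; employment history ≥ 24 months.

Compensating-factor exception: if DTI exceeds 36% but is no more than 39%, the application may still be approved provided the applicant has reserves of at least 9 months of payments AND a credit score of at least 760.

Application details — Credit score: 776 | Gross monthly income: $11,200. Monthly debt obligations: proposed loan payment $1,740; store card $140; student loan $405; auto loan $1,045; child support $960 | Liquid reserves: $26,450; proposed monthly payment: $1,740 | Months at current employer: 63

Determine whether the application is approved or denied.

Approved

Credit score 776 ≥ 680 (meets base)
Total debts = (1,740 + 140 + 405 + 1,045 + 960) = 4,290. DTI = 4,290/11,200 = 38.3% > 36% — standard DTI limit exceeded.
Reserves = 26,450/1,740 = 15.2 months ≥ 3
Employment 63 ≥ 24 months
38.3% falls in the override range (36%–39%), so the compensating-factor test applies.
Override check — reserves: 15.2 mo (ok); score: 776 (ok).
Both compensating conditions met → exception applies.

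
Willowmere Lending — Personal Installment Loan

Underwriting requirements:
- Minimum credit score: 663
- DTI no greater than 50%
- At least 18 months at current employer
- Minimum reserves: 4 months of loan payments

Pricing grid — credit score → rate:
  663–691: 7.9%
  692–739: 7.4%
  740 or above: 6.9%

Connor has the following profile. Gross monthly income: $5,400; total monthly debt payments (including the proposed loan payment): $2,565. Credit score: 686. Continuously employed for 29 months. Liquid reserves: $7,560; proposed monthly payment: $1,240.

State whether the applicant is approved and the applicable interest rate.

Credit score 686 ≥ 663 (meets minimum)
Employment 29 ≥ 18 months
DTI: 2,565 ÷ 5,400 = 47.5%, within the 50% cap
Reserves = 7,560/1,240 = 6.1 months ≥ 4
All requirements met. Score 686 falls in the 663–691 tier → 7.9%.

Approved at 7.9%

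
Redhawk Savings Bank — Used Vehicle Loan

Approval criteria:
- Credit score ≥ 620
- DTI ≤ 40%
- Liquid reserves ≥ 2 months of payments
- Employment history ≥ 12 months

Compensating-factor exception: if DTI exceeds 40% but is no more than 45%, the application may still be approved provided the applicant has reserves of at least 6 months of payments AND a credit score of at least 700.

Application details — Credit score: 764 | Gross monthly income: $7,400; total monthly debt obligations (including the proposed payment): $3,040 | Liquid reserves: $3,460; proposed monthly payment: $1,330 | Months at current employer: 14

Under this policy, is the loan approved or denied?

Credit score 764 ≥ 620 (meets base)
DTI = 3,040/7,400 = 41.1% > 40% — standard DTI limit exceeded.
Reserves = 3,460/1,330 = 2.6 months ≥ 2
Employment 14 ≥ 12 months
DTI 41.1% is within the 40%–45% exception band; checking compensating factors.
Override check — reserves: 2.6 mo (short of 6); score: 764 (ok).
Compensating-factor requirement not fully met.

Denied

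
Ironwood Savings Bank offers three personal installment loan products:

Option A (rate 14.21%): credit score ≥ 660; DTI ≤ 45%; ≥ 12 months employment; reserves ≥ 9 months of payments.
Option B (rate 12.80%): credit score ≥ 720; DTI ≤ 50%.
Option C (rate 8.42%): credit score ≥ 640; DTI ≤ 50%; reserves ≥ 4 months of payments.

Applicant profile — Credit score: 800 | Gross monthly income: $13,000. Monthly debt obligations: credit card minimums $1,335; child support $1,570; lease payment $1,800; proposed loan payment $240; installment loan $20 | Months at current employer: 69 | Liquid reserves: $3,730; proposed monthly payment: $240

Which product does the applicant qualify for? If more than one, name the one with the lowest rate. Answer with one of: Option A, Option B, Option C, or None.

Option C

Total debts = (1,335 + 1,570 + 1,800 + 240 + 20) = 4,965; DTI = 4,965/13,000 = 38.2%.
Reserves = 3,730/240 = 15.5 months.
Option A: score 800 ≥ 660; DTI 38.2% ≤ 45%; employment 69 ≥ 12 mo; reserves 15.5 ≥ 9 mo → qualifies.
Option B: score 800 ≥ 720; DTI 38.2% ≤ 50% → qualifies.
Option C: score 800 ≥ 640; DTI 38.2% ≤ 50%; reserves 15.5 ≥ 4 mo → qualifies.
Qualifying: Option A, Option B, Option C. Lowest rate is 8.42% → Option C.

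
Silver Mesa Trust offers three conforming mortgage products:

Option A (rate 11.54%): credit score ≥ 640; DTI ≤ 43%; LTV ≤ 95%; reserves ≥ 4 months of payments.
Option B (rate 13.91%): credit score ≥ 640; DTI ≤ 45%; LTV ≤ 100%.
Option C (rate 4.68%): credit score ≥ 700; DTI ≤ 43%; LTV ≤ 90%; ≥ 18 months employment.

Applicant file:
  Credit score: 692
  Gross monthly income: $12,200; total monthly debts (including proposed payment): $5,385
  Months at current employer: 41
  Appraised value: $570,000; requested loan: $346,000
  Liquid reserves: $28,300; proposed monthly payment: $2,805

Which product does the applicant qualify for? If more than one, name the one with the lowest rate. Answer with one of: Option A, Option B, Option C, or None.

Option B

DTI = 5,385/12,200 = 44.1%.
LTV = 346,000/570,000 = 60.7%.
Reserves = 28,300/2,805 = 10.1 months.
Option A: score 692 ≥ 640; DTI 44.1% > 43%; LTV 60.7% ≤ 95%; reserves 10.1 ≥ 4 mo → does not qualify.
Option B: score 692 ≥ 640; DTI 44.1% ≤ 45%; LTV 60.7% ≤ 100% → qualifies.
Option C: score 692 < 700; DTI 44.1% > 43%; LTV 60.7% ≤ 90%; employment 41 ≥ 18 mo → does not qualify.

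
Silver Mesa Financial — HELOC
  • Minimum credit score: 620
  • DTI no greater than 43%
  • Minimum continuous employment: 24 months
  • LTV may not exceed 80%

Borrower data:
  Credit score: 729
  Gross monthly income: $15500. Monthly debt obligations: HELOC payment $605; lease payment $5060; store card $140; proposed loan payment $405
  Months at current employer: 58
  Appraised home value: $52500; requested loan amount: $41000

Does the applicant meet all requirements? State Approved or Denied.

Approved

Credit score 729 ≥ 620 (meets)
Total monthly debts = (605 + 5,060 + 140 + 405) = 6,210. Debt-to-income = 6,210/15,500 = 40.1% — meets 43% limit
Employment 58 ≥ 24 months
LTV = 41,000/52,500 = 78.1% ≤ 80%
All criteria satisfied.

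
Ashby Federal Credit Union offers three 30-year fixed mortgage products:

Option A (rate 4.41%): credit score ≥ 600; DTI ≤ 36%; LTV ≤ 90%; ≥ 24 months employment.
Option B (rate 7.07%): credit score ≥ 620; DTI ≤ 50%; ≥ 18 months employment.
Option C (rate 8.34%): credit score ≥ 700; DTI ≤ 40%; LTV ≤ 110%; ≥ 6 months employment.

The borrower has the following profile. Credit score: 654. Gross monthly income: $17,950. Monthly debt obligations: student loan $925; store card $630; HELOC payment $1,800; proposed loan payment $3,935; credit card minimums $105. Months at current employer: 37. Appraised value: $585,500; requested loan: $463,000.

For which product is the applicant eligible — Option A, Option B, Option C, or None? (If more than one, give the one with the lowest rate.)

Total debts = (925 + 630 + 1,800 + 3,935 + 105) = 7,395; DTI = 7,395/17,950 = 41.2%.
LTV = 463,000/585,500 = 79.1%.
Option A: score 654 ≥ 600; DTI 41.2% > 36%; LTV 79.1% ≤ 90%; employment 37 ≥ 24 mo → does not qualify.
Option B: score 654 ≥ 620; DTI 41.2% ≤ 50%; employment 37 ≥ 18 mo → qualifies.
Option C: score 654 < 700; DTI 41.2% > 40%; LTV 79.1% ≤ 110%; employment 37 ≥ 6 mo → does not qualify.

Option B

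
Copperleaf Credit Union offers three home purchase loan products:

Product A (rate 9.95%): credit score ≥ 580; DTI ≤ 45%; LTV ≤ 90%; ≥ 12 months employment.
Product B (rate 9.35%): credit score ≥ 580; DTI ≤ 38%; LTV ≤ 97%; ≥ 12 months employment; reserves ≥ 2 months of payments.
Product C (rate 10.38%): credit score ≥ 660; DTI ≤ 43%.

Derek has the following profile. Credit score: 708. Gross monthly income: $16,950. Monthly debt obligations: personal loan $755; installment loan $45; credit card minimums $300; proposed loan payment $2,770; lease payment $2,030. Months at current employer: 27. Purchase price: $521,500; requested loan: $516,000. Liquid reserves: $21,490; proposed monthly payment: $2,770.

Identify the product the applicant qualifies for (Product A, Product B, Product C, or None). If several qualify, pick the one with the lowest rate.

Product C

Total debts = (755 + 45 + 300 + 2,770 + 2,030) = 5,900; DTI = 5,900/16,950 = 34.8%.
LTV = 516,000/521,500 = 98.9%.
Reserves = 21,490/2,770 = 7.8 months.
Product A: score 708 ≥ 580; DTI 34.8% ≤ 45%; LTV 98.9% > 90%; employment 27 ≥ 12 mo → does not qualify.
Product B: score 708 ≥ 580; DTI 34.8% ≤ 38%; LTV 98.9% > 97%; employment 27 ≥ 12 mo; reserves 7.8 ≥ 2 mo → does not qualify.
Product C: score 708 ≥ 660; DTI 34.8% ≤ 43% → qualifies.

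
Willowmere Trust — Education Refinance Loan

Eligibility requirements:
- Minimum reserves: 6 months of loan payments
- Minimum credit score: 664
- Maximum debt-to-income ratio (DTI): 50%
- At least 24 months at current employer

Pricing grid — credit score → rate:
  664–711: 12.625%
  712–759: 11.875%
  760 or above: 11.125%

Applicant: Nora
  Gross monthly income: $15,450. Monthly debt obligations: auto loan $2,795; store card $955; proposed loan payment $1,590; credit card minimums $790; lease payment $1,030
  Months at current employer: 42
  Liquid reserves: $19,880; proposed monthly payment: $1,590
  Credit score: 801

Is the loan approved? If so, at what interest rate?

Credit score 801 ≥ 664 (meets minimum)
Employment 42 ≥ 24 months
Liquid reserves cover 19,880/1,590 = 12.5 months — ≥ 6 required
Total monthly debts = (2,795 + 955 + 1,590 + 790 + 1,030) = 7,160. DTI: 7,160 ÷ 15,450 = 46.3%, within the 50% cap
All requirements met. Score 801 falls in the 760 or above tier → 11.125%.

Approved at 11.125%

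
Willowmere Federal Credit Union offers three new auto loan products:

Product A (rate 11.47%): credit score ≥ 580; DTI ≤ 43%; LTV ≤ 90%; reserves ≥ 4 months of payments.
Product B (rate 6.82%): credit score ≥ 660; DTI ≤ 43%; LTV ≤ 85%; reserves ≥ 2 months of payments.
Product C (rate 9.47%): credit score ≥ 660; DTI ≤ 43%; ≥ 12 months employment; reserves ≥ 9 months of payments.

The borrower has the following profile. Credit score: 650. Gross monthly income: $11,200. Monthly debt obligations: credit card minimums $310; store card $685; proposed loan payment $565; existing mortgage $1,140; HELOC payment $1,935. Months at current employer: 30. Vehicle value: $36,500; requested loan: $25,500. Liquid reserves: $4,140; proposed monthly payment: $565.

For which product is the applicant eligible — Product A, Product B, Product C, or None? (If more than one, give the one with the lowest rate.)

Total debts = (310 + 685 + 565 + 1,140 + 1,935) = 4,635; DTI = 4,635/11,200 = 41.4%.
LTV = 25,500/36,500 = 69.9%.
Reserves = 4,140/565 = 7.3 months.
Product A: score 650 ≥ 580; DTI 41.4% ≤ 43%; LTV 69.9% ≤ 90%; reserves 7.3 ≥ 4 mo → qualifies.
Product B: score 650 < 660; DTI 41.4% ≤ 43%; LTV 69.9% ≤ 85%; reserves 7.3 ≥ 2 mo → does not qualify.
Product C: score 650 < 660; DTI 41.4% ≤ 43%; employment 30 ≥ 12 mo; reserves 7.3 < 9 mo → does not qualify.

Product A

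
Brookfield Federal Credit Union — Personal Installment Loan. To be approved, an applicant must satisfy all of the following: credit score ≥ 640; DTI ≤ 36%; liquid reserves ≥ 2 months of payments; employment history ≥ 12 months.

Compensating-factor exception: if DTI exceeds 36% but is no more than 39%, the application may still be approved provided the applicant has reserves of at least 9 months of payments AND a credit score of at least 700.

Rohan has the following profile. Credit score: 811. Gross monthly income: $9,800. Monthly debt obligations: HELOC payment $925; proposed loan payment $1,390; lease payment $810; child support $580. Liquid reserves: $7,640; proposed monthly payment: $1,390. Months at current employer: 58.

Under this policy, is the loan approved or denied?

Denied

Credit score 811 ≥ 640 (meets base)
Total debts = (925 + 1,390 + 810 + 580) = 3,705. DTI: 3,705 ÷ 9,800 = 37.8%, over the 36% base limit.
Reserves: 7,640 ÷ 1,390 = 5.5 months (meets 2-month minimum)
Employment 58 ≥ 12 months
DTI 37.8% is within the 36%–39% exception band; checking compensating factors.
Reserves 5.5 < 9 months; credit score 811 ≥ 700.
Compensating-factor requirement not fully met.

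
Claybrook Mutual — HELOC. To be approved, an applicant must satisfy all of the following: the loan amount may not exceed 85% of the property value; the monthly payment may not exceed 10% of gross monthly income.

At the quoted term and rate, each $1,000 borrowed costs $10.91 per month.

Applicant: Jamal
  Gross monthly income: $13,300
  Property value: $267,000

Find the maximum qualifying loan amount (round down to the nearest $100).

Payment cap: 10% × $13,300 = $1,330/month.
At $10.91 per $1,000, that supports 1,330/10.91 × 1,000 ≈ $121,906 → $121,900.
LTV cap: 85% × $267,000 = $226,950 → $226,900.
Binding constraint: payment-to-income.

$121,900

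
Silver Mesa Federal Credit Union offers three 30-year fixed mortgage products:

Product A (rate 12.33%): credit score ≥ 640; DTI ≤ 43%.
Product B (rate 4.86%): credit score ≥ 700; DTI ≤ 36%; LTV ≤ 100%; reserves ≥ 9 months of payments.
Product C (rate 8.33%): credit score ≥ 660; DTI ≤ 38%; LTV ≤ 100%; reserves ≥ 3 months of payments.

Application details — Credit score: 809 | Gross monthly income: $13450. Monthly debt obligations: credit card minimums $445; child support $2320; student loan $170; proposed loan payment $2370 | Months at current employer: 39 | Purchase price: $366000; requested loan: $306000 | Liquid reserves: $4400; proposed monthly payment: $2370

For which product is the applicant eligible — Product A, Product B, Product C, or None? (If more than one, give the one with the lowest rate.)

Total debts = (445 + 2,320 + 170 + 2,370) = 5,305; DTI = 5,305/13,450 = 39.4%.
LTV = 306,000/366,000 = 83.6%.
Reserves = 4,400/2,370 = 1.9 months.
Product A: score 809 ≥ 640; DTI 39.4% ≤ 43% → qualifies.
Product B: score 809 ≥ 700; DTI 39.4% > 36%; LTV 83.6% ≤ 100%; reserves 1.9 < 9 mo → does not qualify.
Product C: score 809 ≥ 660; DTI 39.4% > 38%; LTV 83.6% ≤ 100%; reserves 1.9 < 3 mo → does not qualify.

Product A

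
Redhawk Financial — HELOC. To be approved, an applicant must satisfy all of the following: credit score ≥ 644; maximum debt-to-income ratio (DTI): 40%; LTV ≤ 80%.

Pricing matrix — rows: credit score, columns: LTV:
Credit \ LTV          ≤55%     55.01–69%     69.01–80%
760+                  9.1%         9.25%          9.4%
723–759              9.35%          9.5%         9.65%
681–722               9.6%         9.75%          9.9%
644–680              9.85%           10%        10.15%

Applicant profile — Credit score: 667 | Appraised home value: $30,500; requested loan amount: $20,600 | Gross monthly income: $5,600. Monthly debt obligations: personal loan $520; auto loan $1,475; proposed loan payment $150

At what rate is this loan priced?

Credit score 667 ≥ 644; Total monthly debts = (520 + 1,475 + 150) = 2,145. Debt-to-income = 2,145/5,600 = 38.3% — meets 40% limit
Loan-to-value = 20,600/30,500 = 67.5% — pass (80% max)
Credit 667 → row 644–680; LTV 67.5% → column 55.01–69%. Grid cell → 10%.

10%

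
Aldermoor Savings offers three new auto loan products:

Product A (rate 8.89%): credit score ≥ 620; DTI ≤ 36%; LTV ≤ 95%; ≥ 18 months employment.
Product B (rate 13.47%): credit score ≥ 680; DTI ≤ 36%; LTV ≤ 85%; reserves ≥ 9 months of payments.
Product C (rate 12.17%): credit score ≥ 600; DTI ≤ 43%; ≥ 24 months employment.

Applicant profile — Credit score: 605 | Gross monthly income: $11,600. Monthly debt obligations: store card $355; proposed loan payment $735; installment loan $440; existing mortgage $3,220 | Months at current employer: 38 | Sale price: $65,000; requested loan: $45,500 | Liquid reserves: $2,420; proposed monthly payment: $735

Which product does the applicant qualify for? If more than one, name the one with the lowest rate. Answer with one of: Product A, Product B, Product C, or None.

Product C

Total debts = (355 + 735 + 440 + 3,220) = 4,750; DTI = 4,750/11,600 = 40.9%.
LTV = 45,500/65,000 = 70%.
Reserves = 2,420/735 = 3.3 months.
Product A: score 605 < 620; DTI 40.9% > 36%; LTV 70% ≤ 95%; employment 38 ≥ 18 mo → does not qualify.
Product B: score 605 < 680; DTI 40.9% > 36%; LTV 70% ≤ 85%; reserves 3.3 < 9 mo → does not qualify.
Product C: score 605 ≥ 600; DTI 40.9% ≤ 43%; employment 38 ≥ 24 mo → qualifies.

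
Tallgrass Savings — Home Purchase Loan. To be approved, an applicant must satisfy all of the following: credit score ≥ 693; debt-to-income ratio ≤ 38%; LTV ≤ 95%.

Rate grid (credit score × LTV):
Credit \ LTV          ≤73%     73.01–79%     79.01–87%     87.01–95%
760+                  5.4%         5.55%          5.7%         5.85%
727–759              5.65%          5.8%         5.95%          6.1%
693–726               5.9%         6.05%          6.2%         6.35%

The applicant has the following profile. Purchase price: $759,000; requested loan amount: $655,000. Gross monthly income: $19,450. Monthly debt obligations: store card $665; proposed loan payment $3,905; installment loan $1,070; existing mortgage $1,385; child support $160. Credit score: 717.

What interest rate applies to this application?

Credit score 717 ≥ 693; Total monthly debts = (665 + 3,905 + 1,070 + 1,385 + 160) = 7,185. Debt-to-income = 7,185/19,450 = 36.9% — meets 38% limit
Loan-to-value = 655,000/759,000 = 86.3% — pass (95% max)
Row: 717 falls in 693–726. Column: 86.3% falls in 79.01–87%. Rate = 6.2%.

6.2%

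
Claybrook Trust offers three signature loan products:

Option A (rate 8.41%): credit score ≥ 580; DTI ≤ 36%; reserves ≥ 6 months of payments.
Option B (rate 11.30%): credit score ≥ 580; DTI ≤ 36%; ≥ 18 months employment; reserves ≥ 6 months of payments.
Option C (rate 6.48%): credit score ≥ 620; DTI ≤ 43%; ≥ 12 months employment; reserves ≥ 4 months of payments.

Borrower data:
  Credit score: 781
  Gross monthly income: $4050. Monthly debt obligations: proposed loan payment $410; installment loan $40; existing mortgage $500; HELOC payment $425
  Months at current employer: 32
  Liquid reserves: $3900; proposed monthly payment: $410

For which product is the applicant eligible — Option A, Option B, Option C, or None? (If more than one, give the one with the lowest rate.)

Total debts = (410 + 40 + 500 + 425) = 1,375; DTI = 1,375/4,050 = 34%.
Reserves = 3,900/410 = 9.5 months.
Option A: score 781 ≥ 580; DTI 34% ≤ 36%; reserves 9.5 ≥ 6 mo → qualifies.
Option B: score 781 ≥ 580; DTI 34% ≤ 36%; employment 32 ≥ 18 mo; reserves 9.5 ≥ 6 mo → qualifies.
Option C: score 781 ≥ 620; DTI 34% ≤ 43%; employment 32 ≥ 12 mo; reserves 9.5 ≥ 4 mo → qualifies.
Qualifying: Option A, Option B, Option C. Lowest rate is 6.48% → Option C.

Option C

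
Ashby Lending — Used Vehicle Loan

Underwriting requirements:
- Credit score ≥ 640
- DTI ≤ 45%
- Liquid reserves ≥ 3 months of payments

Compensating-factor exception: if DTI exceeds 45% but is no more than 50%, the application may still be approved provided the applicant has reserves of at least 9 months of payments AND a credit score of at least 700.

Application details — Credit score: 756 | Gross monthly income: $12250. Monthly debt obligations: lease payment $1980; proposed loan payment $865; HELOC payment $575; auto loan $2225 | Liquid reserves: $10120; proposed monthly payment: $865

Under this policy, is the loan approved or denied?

Approved

Credit score 756 ≥ 640 (meets base)
Total debts = (1,980 + 865 + 575 + 2,225) = 5,645. DTI = 5,645/12,250 = 46.1% > 45% — standard DTI limit exceeded.
Reserves = 10,120/865 = 11.7 months ≥ 3
DTI 46.1% is within the 45%–50% exception band; checking compensating factors.
Override check — reserves: 11.7 mo (ok); score: 756 (ok).
Both compensating conditions met → exception applies.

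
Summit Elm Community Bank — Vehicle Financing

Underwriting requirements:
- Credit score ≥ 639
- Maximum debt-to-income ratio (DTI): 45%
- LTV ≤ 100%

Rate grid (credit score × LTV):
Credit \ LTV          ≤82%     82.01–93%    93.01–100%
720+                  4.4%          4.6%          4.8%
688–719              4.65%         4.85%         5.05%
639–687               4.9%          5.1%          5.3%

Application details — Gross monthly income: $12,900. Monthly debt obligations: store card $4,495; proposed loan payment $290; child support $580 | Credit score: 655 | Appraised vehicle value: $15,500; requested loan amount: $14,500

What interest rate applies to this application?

Credit score 655 ≥ 639; Total monthly debts = (4,495 + 290 + 580) = 5,365. DTI: 5,365 ÷ 12,900 = 41.6%, within the 45% cap
LTV = 14,500/15,500 = 93.5% ≤ 100%
Row: 655 falls in 639–687. Column: 93.5% falls in 93.01–100%. Rate = 5.3%.

5.3%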